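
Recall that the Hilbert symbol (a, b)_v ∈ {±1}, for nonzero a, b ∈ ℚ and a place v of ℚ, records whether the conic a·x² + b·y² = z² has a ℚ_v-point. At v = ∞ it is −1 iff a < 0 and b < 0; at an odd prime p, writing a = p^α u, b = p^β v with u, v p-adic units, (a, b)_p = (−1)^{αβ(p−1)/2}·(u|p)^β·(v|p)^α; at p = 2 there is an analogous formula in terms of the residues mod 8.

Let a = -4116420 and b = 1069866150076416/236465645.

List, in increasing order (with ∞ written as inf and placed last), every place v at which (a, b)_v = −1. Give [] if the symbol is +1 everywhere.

[]

(a, b) ≡ (-105, 330) mod (ℚ^×)²; places V = {2, 3, 5, 7, 11, 13, 19, 23, 43, ∞}.
(a,b)_2: α=2, β=13; u≡7, v≡5 (mod 8); ε(u)ε(v)=1·0, αω(v)=2·1, βω(u)=13·0; sum ≡ 0  ⇒  +1.
(a,b)_∞: sgn(-105)=−, sgn(330)=+, so +1.
(a,b)_3: α=5, u≡1; β=1, v≡2 (mod 3); (1|3)=+1, (2|3)=-1; sign (−1)^1·+1^1·-1^5 = +1.
(a,b)_23: α=0, u≡5; β=-4, v≡16 (mod 23); (5|23)=-1, (16|23)=+1; sign (−1)^0·-1^-4·+1^0 = +1.
(a,b)_19: α=0, u≡6; β=2, v≡1 (mod 19); (6|19)=+1, (1|19)=+1; sign (−1)^0·+1^2·+1^0 = +1.
(a,b)_13: α=0, u≡4; β=-2, v≡2 (mod 13); (4|13)=+1, (2|13)=-1; sign (−1)^0·+1^-2·-1^0 = +1.
(a,b)_43: α=0, u≡13; β=2, v≡19 (mod 43); (13|43)=+1, (19|43)=-1; sign (−1)^0·+1^2·-1^0 = +1.
(a,b)_5: α=1, u≡1; β=-1, v≡4 (mod 5); (1|5)=+1, (4|5)=+1; sign (−1)^0·+1^-1·+1^1 = +1.
(a,b)_11: α=2, u≡3; β=3, v≡10 (mod 11); (3|11)=+1, (10|11)=-1; sign (−1)^0·+1^3·-1^2 = +1.
(a,b)_7: α=1, u≡3; β=2, v≡1 (mod 7); (3|7)=-1, (1|7)=+1; sign (−1)^0·-1^2·+1^1 = +1.
Ram(a, b) = ∅: the form -105·x² + 330·y² − z² is isotropic over every ℚ_v, so by Hasse–Minkowski it is isotropic over ℚ.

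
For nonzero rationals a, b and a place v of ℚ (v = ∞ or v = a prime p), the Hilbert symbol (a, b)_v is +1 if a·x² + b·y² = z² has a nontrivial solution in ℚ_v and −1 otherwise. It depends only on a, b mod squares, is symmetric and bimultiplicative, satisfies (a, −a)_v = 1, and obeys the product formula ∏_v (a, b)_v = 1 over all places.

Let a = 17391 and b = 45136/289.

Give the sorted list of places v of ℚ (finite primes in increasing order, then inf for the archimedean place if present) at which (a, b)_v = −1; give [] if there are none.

[7, 31]

(a, b) ≡ (17391, 2821) mod (ℚ^×)²; places V = {2, 3, 7, 11, 13, 17, 31, ∞}.
(a,b)_∞: sgn(17391)=+, sgn(2821)=+, so +1.
(a,b)_17: α=1, u≡3; β=-2, v≡1 (mod 17); (3|17)=-1, (1|17)=+1; sign (−1)^0·-1^-2·+1^1 = +1.
(a,b)_3: α=1, u≡1; β=0, v≡1 (mod 3); (1|3)=+1, (1|3)=+1; sign (−1)^0·+1^0·+1^1 = +1.
(a,b)_13: α=0, u≡10; β=1, v≡9 (mod 13); (10|13)=+1, (9|13)=+1; sign (−1)^0·+1^1·+1^0 = +1.
(a,b)_31: α=1, u≡3; β=1, v≡3 (mod 31); (3|31)=-1, (3|31)=-1; sign (−1)^1·-1^1·-1^1 = -1.
(a,b)_2: α=0, β=4; u≡7, v≡5 (mod 8); ε(u)ε(v)=1·0, αω(v)=0·1, βω(u)=4·0; sum ≡ 0  ⇒  +1.
(a,b)_11: α=1, u≡8; β=0, v≡1 (mod 11); (8|11)=-1, (1|11)=+1; sign (−1)^0·-1^0·+1^1 = +1.
(a,b)_7: α=0, u≡3; β=1, v≡4 (mod 7); (3|7)=-1, (4|7)=+1; sign (−1)^0·-1^1·+1^0 = -1.
|Ram(17391, 2821)| = 2, even; anisotropic at {7, 31}.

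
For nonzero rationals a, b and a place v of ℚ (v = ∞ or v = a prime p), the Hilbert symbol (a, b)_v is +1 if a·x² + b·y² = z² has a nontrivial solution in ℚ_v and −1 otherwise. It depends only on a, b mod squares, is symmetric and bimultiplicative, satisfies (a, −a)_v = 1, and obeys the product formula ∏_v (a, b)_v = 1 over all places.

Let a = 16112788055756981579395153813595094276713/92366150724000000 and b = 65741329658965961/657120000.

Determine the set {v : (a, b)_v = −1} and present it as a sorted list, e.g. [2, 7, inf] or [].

Mod squares: a ≡ 4433, b ≡ 4776387. Check v ∈ {∞, 2, 3, 5, 7, 11, 13, 23, 29, 31, 37}.
v=29: a=29^8·(≡24), b=29^3·(≡2) mod 29; (24|29)=+1, (2|29)=-1; (−1)^{8·3·14}·(+1)^3·(-1)^8 = +1.
v=11: a=11^7·(≡6), b=11^3·(≡3) mod 11; (6|11)=-1, (3|11)=+1; (−1)^{7·3·5}·(-1)^3·(+1)^7 = +1.
v=∞: 4433 > 0 and 4776387 > 0  ⇒  (a,b)_∞ = +1.
v=23: a=23^2·(≡7), b=23^1·(≡1) mod 23; (7|23)=-1, (1|23)=+1; (−1)^{2·1·11}·(-1)^1·(+1)^2 = -1.
v=5: a=5^-6·(≡3), b=5^-4·(≡3) mod 5; (3|5)=-1, (3|5)=-1; (−1)^{-6·-4·2}·(-1)^-4·(-1)^-6 = +1.
v=37: a=37^-6·(≡1), b=37^-2·(≡18) mod 37; (1|37)=+1, (18|37)=-1; (−1)^{-6·-2·18}·(+1)^-2·(-1)^-6 = +1.
v=13: a=13^5·(≡12), b=13^2·(≡5) mod 13; (12|13)=+1, (5|13)=-1; (−1)^{5·2·6}·(+1)^2·(-1)^5 = -1.
v=7: a=7^10·(≡2), b=7^5·(≡4) mod 7; (2|7)=+1, (4|7)=+1; (−1)^{10·5·3}·(+1)^5·(+1)^10 = +1.
v=3: a=3^-2·(≡2), b=3^-1·(≡2) mod 3; (2|3)=-1, (2|3)=-1; (−1)^{-2·-1·1}·(-1)^-1·(-1)^-2 = -1.
v=31: a=31^3·(≡20), b=31^1·(≡14) mod 31; (20|31)=+1, (14|31)=+1; (−1)^{3·1·15}·(+1)^1·(+1)^3 = -1.
v=2: v_2(a)=-8, v_2(b)=-8; units ≡ 1, 3 (mod 8); ε·ε+αω+βω = 0·1+-8·1+-8·0 ≡ 0  ⇒  (a,b)_2 = +1.
(4433, 4776387 / ℚ) ramifies at {3, 13, 23, 31}: a division algebra.

[3, 13, 23, 31]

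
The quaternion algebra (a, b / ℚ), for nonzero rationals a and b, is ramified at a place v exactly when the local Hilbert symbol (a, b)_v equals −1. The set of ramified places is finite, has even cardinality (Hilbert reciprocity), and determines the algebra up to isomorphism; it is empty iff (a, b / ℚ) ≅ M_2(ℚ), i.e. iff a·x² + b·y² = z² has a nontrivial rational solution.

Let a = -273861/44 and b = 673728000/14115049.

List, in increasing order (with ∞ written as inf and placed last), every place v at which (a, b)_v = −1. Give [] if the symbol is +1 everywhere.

Mod squares: a ≡ -759, b ≡ 870. Check v ∈ {∞, 2, 3, 5, 7, 11, 13, 17, 23, 29}.
v=3: a=3^5·(≡2), b=3^1·(≡2) mod 3; (2|3)=-1, (2|3)=-1; (−1)^{5·1·1}·(-1)^1·(-1)^5 = -1.
v=∞: -759 < 0 and 870 > 0  ⇒  (a,b)_∞ = +1.
v=13: a=13^0·(≡2), b=13^-2·(≡4) mod 13; (2|13)=-1, (4|13)=+1; (−1)^{0·-2·6}·(-1)^-2·(+1)^0 = +1.
v=2: v_2(a)=-2, v_2(b)=9; units ≡ 1, 3 (mod 8); ε·ε+αω+βω = 0·1+-2·1+9·0 ≡ 0  ⇒  (a,b)_2 = +1.
v=11: a=11^-1·(≡7), b=11^2·(≡3) mod 11; (7|11)=-1, (3|11)=+1; (−1)^{-1·2·5}·(-1)^2·(+1)^-1 = +1.
v=23: a=23^1·(≡8), b=23^0·(≡15) mod 23; (8|23)=+1, (15|23)=-1; (−1)^{1·0·11}·(+1)^0·(-1)^1 = -1.
v=29: a=29^0·(≡1), b=29^1·(≡9) mod 29; (1|29)=+1, (9|29)=+1; (−1)^{0·1·14}·(+1)^1·(+1)^0 = +1.
v=7: a=7^2·(≡2), b=7^0·(≡2) mod 7; (2|7)=+1, (2|7)=+1; (−1)^{2·0·3}·(+1)^0·(+1)^2 = +1.
v=17: a=17^0·(≡6), b=17^-4·(≡3) mod 17; (6|17)=-1, (3|17)=-1; (−1)^{0·-4·8}·(-1)^-4·(-1)^0 = +1.
v=5: a=5^0·(≡1), b=5^3·(≡1) mod 5; (1|5)=+1, (1|5)=+1; (−1)^{0·3·2}·(+1)^3·(+1)^0 = +1.
|Ram(-759, 870)| = 2, even; anisotropic at {3, 23}.

[3, 23]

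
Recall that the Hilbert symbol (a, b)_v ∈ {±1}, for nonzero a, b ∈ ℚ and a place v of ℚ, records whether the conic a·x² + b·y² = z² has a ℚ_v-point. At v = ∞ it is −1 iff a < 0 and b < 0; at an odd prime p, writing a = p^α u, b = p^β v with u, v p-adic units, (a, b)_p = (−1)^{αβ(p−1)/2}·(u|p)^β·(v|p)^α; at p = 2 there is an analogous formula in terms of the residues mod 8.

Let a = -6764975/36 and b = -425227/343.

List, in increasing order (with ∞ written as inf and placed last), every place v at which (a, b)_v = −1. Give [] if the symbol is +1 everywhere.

[7, 29, 43, inf]

Mod squares: a ≡ -270599, b ≡ -2976589. Check v ∈ {∞, 2, 3, 5, 7, 11, 29, 31, 43}.
v=3: a=3^-2·(≡1), b=3^0·(≡2) mod 3; (1|3)=+1, (2|3)=-1; (−1)^{-2·0·1}·(+1)^0·(-1)^-2 = +1.
v=11: a=11^0·(≡1), b=11^1·(≡4) mod 11; (1|11)=+1, (4|11)=+1; (−1)^{0·1·5}·(+1)^1·(+1)^0 = +1.
v=31: a=31^1·(≡3), b=31^1·(≡8) mod 31; (3|31)=-1, (8|31)=+1; (−1)^{1·1·15}·(-1)^1·(+1)^1 = +1.
v=43: a=43^1·(≡29), b=43^1·(≡42) mod 43; (29|43)=-1, (42|43)=-1; (−1)^{1·1·21}·(-1)^1·(-1)^1 = -1.
v=29: a=29^1·(≡25), b=29^1·(≡21) mod 29; (25|29)=+1, (21|29)=-1; (−1)^{1·1·14}·(+1)^1·(-1)^1 = -1.
v=2: v_2(a)=-2, v_2(b)=0; units ≡ 1, 3 (mod 8); ε·ε+αω+βω = 0·1+-2·1+0·0 ≡ 0  ⇒  (a,b)_2 = +1.
v=∞: -270599 < 0 and -2976589 < 0  ⇒  (a,b)_∞ = -1.
v=7: a=7^1·(≡2), b=7^-3·(≡2) mod 7; (2|7)=+1, (2|7)=+1; (−1)^{1·-3·3}·(+1)^-3·(+1)^1 = -1.
v=5: a=5^2·(≡1), b=5^0·(≡1) mod 5; (1|5)=+1, (1|5)=+1; (−1)^{2·0·2}·(+1)^0·(+1)^2 = +1.
(-270599, -2976589 / ℚ) ramifies at {7, 29, 43, ∞}: a division algebra.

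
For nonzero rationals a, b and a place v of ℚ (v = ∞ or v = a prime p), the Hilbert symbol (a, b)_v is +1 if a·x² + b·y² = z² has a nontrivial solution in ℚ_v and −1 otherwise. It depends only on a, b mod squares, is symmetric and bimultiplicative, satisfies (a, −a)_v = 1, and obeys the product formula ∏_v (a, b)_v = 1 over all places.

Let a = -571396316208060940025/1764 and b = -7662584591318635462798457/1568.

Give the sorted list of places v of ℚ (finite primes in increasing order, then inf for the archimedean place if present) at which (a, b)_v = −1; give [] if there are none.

[2, 13, 19, 37, 43, inf]

(a, b) ≡ (-13889, -32224114) mod (ℚ^×)²; places V = {2, 3, 5, 7, 11, 13, 17, 19, 37, 41, 43, ∞}.
(a,b)_43: α=1, u≡21; β=1, v≡13 (mod 43); (21|43)=+1, (13|43)=+1; sign (−1)^1·+1^1·+1^1 = -1.
(a,b)_∞: sgn(-13889)=−, sgn(-32224114)=−, so -1.
(a,b)_13: α=2, u≡2; β=3, v≡10 (mod 13); (2|13)=-1, (10|13)=+1; sign (−1)^0·-1^3·+1^2 = -1.
(a,b)_3: α=-2, u≡1; β=0, v≡2 (mod 3); (1|3)=+1, (2|3)=-1; sign (−1)^0·+1^0·-1^-2 = +1.
(a,b)_41: α=2, u≡18; β=3, v≡40 (mod 41); (18|41)=+1, (40|41)=+1; sign (−1)^0·+1^3·+1^2 = +1.
(a,b)_11: α=4, u≡3; β=4, v≡3 (mod 11); (3|11)=+1, (3|11)=+1; sign (−1)^0·+1^4·+1^4 = +1.
(a,b)_19: α=1, u≡13; β=1, v≡12 (mod 19); (13|19)=-1, (12|19)=-1; sign (−1)^1·-1^1·-1^1 = -1.
(a,b)_7: α=-2, u≡5; β=-2, v≡1 (mod 7); (5|7)=-1, (1|7)=+1; sign (−1)^0·-1^-2·+1^-2 = +1.
(a,b)_17: α=3, u≡8; β=4, v≡16 (mod 17); (8|17)=+1, (16|17)=+1; sign (−1)^0·+1^4·+1^3 = +1.
(a,b)_5: α=2, u≡1; β=0, v≡1 (mod 5); (1|5)=+1, (1|5)=+1; sign (−1)^0·+1^0·+1^2 = +1.
(a,b)_2: α=-2, β=-5; u≡7, v≡7 (mod 8); ε(u)ε(v)=1·1, αω(v)=-2·0, βω(u)=-5·0; sum ≡ 1  ⇒  -1.
(a,b)_37: α=2, u≡22; β=3, v≡36 (mod 37); (22|37)=-1, (36|37)=+1; sign (−1)^0·-1^3·+1^2 = -1.
|Ram(-13889, -32224114)| = 6, even; anisotropic at {2, 13, 19, 37, 43, ∞}.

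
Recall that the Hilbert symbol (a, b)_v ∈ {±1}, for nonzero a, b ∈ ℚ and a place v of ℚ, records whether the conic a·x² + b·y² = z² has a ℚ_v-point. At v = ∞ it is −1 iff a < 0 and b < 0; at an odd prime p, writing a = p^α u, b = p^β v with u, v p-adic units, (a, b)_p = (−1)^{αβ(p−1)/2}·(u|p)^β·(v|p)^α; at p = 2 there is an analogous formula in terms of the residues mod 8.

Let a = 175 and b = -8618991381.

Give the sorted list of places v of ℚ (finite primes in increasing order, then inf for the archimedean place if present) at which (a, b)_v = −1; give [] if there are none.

(a, b) ≡ (7, -629629) mod (ℚ^×)²; places V = {2, 3, 5, 7, 11, 13, 17, 37, ∞}.
(a,b)_∞: sgn(7)=+, sgn(-629629)=−, so +1.
(a,b)_3: α=0, u≡1; β=4, v≡2 (mod 3); (1|3)=+1, (2|3)=-1; sign (−1)^0·+1^4·-1^0 = +1.
(a,b)_37: α=0, u≡27; β=1, v≡34 (mod 37); (27|37)=+1, (34|37)=+1; sign (−1)^0·+1^1·+1^0 = +1.
(a,b)_2: α=0, β=0; u≡7, v≡3 (mod 8); ε(u)ε(v)=1·1, αω(v)=0·1, βω(u)=0·0; sum ≡ 1  ⇒  -1.
(a,b)_7: α=1, u≡4; β=1, v≡5 (mod 7); (4|7)=+1, (5|7)=-1; sign (−1)^1·+1^1·-1^1 = +1.
(a,b)_5: α=2, u≡2; β=0, v≡4 (mod 5); (2|5)=-1, (4|5)=+1; sign (−1)^0·-1^0·+1^2 = +1.
(a,b)_13: α=0, u≡6; β=3, v≡2 (mod 13); (6|13)=-1, (2|13)=-1; sign (−1)^0·-1^3·-1^0 = -1.
(a,b)_11: α=0, u≡10; β=1, v≡3 (mod 11); (10|11)=-1, (3|11)=+1; sign (−1)^0·-1^1·+1^0 = -1.
(a,b)_17: α=0, u≡5; β=1, v≡7 (mod 17); (5|17)=-1, (7|17)=-1; sign (−1)^0·-1^1·-1^0 = -1.
Ram(7, -629629) = {2, 11, 13, 17}; no ℚ_2-point on the conic.

[2, 11, 13, 17]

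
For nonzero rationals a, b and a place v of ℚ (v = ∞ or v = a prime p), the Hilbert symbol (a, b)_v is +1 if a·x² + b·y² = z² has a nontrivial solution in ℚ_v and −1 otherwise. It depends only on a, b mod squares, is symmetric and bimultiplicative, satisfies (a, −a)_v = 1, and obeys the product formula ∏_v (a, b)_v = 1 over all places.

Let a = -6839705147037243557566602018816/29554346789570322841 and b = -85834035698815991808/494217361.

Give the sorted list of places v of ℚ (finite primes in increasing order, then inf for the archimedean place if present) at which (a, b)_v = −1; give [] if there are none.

[13, 31, 41, inf]

(a, b) ≡ (-9269, -1250418) mod (ℚ^×)²; places V = {2, 3, 7, 11, 13, 17, 23, 29, 31, 41, 43, 47, ∞}.
(a,b)_29: α=2, u≡2; β=2, v≡4 (mod 29); (2|29)=-1, (4|29)=+1; sign (−1)^0·-1^2·+1^2 = +1.
(a,b)_23: α=1, u≡22; β=1, v≡9 (mod 23); (22|23)=-1, (9|23)=+1; sign (−1)^1·-1^1·+1^1 = +1.
(a,b)_2: α=30, β=21; u≡3, v≡7 (mod 8); ε(u)ε(v)=1·1, αω(v)=30·0, βω(u)=21·1; sum ≡ 0  ⇒  +1.
(a,b)_41: α=2, u≡13; β=1, v≡13 (mod 41); (13|41)=-1, (13|41)=-1; sign (−1)^0·-1^1·-1^2 = -1.
(a,b)_11: α=-6, u≡9; β=-2, v≡6 (mod 11); (9|11)=+1, (6|11)=-1; sign (−1)^0·+1^-2·-1^-6 = +1.
(a,b)_31: α=3, u≡11; β=2, v≡6 (mod 31); (11|31)=-1, (6|31)=-1; sign (−1)^0·-1^2·-1^3 = -1.
(a,b)_3: α=6, u≡1; β=5, v≡2 (mod 3); (1|3)=+1, (2|3)=-1; sign (−1)^0·+1^5·-1^6 = +1.
(a,b)_∞: sgn(-9269)=−, sgn(-1250418)=−, so -1.
(a,b)_47: α=-4, u≡1; β=-2, v≡7 (mod 47); (1|47)=+1, (7|47)=+1; sign (−1)^0·+1^-2·+1^-4 = +1.
(a,b)_17: α=2, u≡8; β=1, v≡10 (mod 17); (8|17)=+1, (10|17)=-1; sign (−1)^0·+1^1·-1^2 = +1.
(a,b)_7: α=4, u≡5; β=0, v≡3 (mod 7); (5|7)=-1, (3|7)=-1; sign (−1)^0·-1^0·-1^4 = +1.
(a,b)_13: α=1, u≡5; β=1, v≡4 (mod 13); (5|13)=-1, (4|13)=+1; sign (−1)^0·-1^1·+1^1 = -1.
(a,b)_43: α=-4, u≡19; β=-2, v≡20 (mod 43); (19|43)=-1, (20|43)=-1; sign (−1)^0·-1^-2·-1^-4 = +1.
|Ram(-9269, -1250418)| = 4, even; anisotropic at {13, 31, 41, ∞}.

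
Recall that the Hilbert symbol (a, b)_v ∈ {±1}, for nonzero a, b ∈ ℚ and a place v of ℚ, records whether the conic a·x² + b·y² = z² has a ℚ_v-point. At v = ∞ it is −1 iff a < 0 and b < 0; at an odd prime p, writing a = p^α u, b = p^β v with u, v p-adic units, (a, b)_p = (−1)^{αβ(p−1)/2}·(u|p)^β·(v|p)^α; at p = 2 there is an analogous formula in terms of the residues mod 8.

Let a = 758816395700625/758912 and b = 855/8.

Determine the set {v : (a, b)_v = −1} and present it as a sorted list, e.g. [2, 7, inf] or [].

(a, b) ≡ (1938, 190) mod (ℚ^×)²; places V = {2, 3, 5, 7, 11, 17, 19, 23, ∞}.
(a,b)_∞: sgn(1938)=+, sgn(190)=+, so +1.
(a,b)_2: α=-7, β=-3; u≡1, v≡7 (mod 8); ε(u)ε(v)=0·1, αω(v)=-7·0, βω(u)=-3·0; sum ≡ 0  ⇒  +1.
(a,b)_3: α=9, u≡1; β=2, v≡1 (mod 3); (1|3)=+1, (1|3)=+1; sign (−1)^0·+1^2·+1^9 = +1.
(a,b)_19: α=3, u≡9; β=1, v≡8 (mod 19); (9|19)=+1, (8|19)=-1; sign (−1)^1·+1^1·-1^3 = +1.
(a,b)_17: α=1, u≡6; β=0, v≡7 (mod 17); (6|17)=-1, (7|17)=-1; sign (−1)^0·-1^0·-1^1 = -1.
(a,b)_7: α=-2, u≡6; β=0, v≡1 (mod 7); (6|7)=-1, (1|7)=+1; sign (−1)^0·-1^0·+1^-2 = +1.
(a,b)_23: α=2, u≡12; β=0, v≡12 (mod 23); (12|23)=+1, (12|23)=+1; sign (−1)^0·+1^0·+1^2 = +1.
(a,b)_11: α=-2, u≡10; β=0, v≡1 (mod 11); (10|11)=-1, (1|11)=+1; sign (−1)^0·-1^0·+1^-2 = +1.
(a,b)_5: α=4, u≡3; β=1, v≡2 (mod 5); (3|5)=-1, (2|5)=-1; sign (−1)^0·-1^1·-1^4 = -1.
Ram(1938, 190) = {5, 17}; no ℚ_5-point on the conic.

[5, 17]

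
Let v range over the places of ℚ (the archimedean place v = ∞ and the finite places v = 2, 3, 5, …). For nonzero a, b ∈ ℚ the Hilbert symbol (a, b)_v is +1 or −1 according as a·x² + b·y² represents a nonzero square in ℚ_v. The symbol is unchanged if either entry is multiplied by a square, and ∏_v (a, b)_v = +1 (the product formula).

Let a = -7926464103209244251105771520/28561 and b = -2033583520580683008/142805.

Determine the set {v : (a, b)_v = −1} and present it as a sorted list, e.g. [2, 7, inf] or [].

Mod squares: a ≡ -31255, b ≡ -3517185. Check v ∈ {∞, 2, 3, 5, 7, 13, 17, 19, 41, 43, 47}.
v=17: a=17^2·(≡8), b=17^2·(≡13) mod 17; (8|17)=+1, (13|17)=+1; (−1)^{2·2·8}·(+1)^2·(+1)^2 = +1.
v=5: a=5^1·(≡1), b=5^-1·(≡2) mod 5; (1|5)=+1, (2|5)=-1; (−1)^{1·-1·2}·(+1)^-1·(-1)^1 = -1.
v=43: a=43^2·(≡16), b=43^1·(≡26) mod 43; (16|43)=+1, (26|43)=-1; (−1)^{2·1·21}·(+1)^1·(-1)^2 = +1.
v=7: a=7^5·(≡4), b=7^3·(≡6) mod 7; (4|7)=+1, (6|7)=-1; (−1)^{5·3·3}·(+1)^3·(-1)^5 = +1.
v=2: v_2(a)=14, v_2(b)=8; units ≡ 1, 7 (mod 8); ε·ε+αω+βω = 0·1+14·0+8·0 ≡ 0  ⇒  (a,b)_2 = +1.
v=19: a=19^3·(≡12), b=19^3·(≡13) mod 19; (12|19)=-1, (13|19)=-1; (−1)^{3·3·9}·(-1)^3·(-1)^3 = -1.
v=41: a=41^2·(≡3), b=41^1·(≡3) mod 41; (3|41)=-1, (3|41)=-1; (−1)^{2·1·20}·(-1)^1·(-1)^2 = -1.
v=47: a=47^3·(≡13), b=47^2·(≡10) mod 47; (13|47)=-1, (10|47)=-1; (−1)^{3·2·23}·(-1)^2·(-1)^3 = -1.
v=3: a=3^2·(≡2), b=3^1·(≡2) mod 3; (2|3)=-1, (2|3)=-1; (−1)^{2·1·1}·(-1)^1·(-1)^2 = -1.
v=13: a=13^-4·(≡12), b=13^-4·(≡10) mod 13; (12|13)=+1, (10|13)=+1; (−1)^{-4·-4·6}·(+1)^-4·(+1)^-4 = +1.
v=∞: -31255 < 0 and -3517185 < 0  ⇒  (a,b)_∞ = -1.
(-31255, -3517185 / ℚ) ramifies at {3, 5, 19, 41, 47, ∞}: a division algebra.

[3, 5, 19, 41, 47, inf]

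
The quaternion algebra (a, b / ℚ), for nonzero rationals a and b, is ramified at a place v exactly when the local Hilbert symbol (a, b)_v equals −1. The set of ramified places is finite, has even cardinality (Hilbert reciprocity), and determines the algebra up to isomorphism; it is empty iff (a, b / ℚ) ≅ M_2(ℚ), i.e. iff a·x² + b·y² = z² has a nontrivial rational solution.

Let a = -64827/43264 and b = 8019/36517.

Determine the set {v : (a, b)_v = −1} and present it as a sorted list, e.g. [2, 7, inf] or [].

[3, 11]

(a, b) ≡ (-3, 143) mod (ℚ^×)²; places V = {2, 3, 7, 11, 13, 53, ∞}.
(a,b)_3: α=3, u≡2; β=6, v≡2 (mod 3); (2|3)=-1, (2|3)=-1; sign (−1)^0·-1^6·-1^3 = -1.
(a,b)_∞: sgn(-3)=−, sgn(143)=+, so +1.
(a,b)_53: α=0, u≡26; β=-2, v≡42 (mod 53); (26|53)=-1, (42|53)=+1; sign (−1)^0·-1^-2·+1^0 = +1.
(a,b)_13: α=-2, u≡12; β=-1, v≡11 (mod 13); (12|13)=+1, (11|13)=-1; sign (−1)^0·+1^-1·-1^-2 = +1.
(a,b)_2: α=-8, β=0; u≡5, v≡7 (mod 8); ε(u)ε(v)=0·1, αω(v)=-8·0, βω(u)=0·1; sum ≡ 0  ⇒  +1.
(a,b)_7: α=4, u≡2; β=0, v≡5 (mod 7); (2|7)=+1, (5|7)=-1; sign (−1)^0·+1^0·-1^4 = +1.
(a,b)_11: α=0, u≡7; β=1, v≡10 (mod 11); (7|11)=-1, (10|11)=-1; sign (−1)^0·-1^1·-1^0 = -1.
|Ram(-3, 143)| = 2, even; anisotropic at {3, 11}.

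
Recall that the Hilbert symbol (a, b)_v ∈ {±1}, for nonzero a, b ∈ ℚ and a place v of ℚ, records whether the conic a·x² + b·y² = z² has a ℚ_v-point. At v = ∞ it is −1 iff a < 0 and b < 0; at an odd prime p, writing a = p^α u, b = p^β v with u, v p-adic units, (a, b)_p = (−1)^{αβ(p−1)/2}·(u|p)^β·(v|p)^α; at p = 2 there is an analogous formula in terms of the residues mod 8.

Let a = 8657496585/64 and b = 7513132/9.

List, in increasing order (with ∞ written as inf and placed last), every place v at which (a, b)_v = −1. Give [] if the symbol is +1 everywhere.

Mod squares: a ≡ 2664665, b ≡ 43. Check v ∈ {∞, 2, 3, 5, 11, 17, 19, 23, 29, 43, 47}.
v=2: v_2(a)=-6, v_2(b)=2; units ≡ 1, 3 (mod 8); ε·ε+αω+βω = 0·1+-6·1+2·0 ≡ 0  ⇒  (a,b)_2 = +1.
v=23: a=23^1·(≡9), b=23^0·(≡10) mod 23; (9|23)=+1, (10|23)=-1; (−1)^{1·0·11}·(+1)^0·(-1)^1 = -1.
v=3: a=3^2·(≡2), b=3^-2·(≡1) mod 3; (2|3)=-1, (1|3)=+1; (−1)^{2·-2·1}·(-1)^-2·(+1)^2 = +1.
v=19: a=19^2·(≡2), b=19^2·(≡5) mod 19; (2|19)=-1, (5|19)=+1; (−1)^{2·2·9}·(-1)^2·(+1)^2 = +1.
v=29: a=29^1·(≡7), b=29^0·(≡21) mod 29; (7|29)=+1, (21|29)=-1; (−1)^{1·0·14}·(+1)^0·(-1)^1 = -1.
v=17: a=17^1·(≡6), b=17^0·(≡15) mod 17; (6|17)=-1, (15|17)=+1; (−1)^{1·0·8}·(-1)^0·(+1)^1 = +1.
v=11: a=11^0·(≡5), b=11^2·(≡7) mod 11; (5|11)=+1, (7|11)=-1; (−1)^{0·2·5}·(+1)^2·(-1)^0 = +1.
v=∞: 2664665 > 0 and 43 > 0  ⇒  (a,b)_∞ = +1.
v=5: a=5^1·(≡3), b=5^0·(≡3) mod 5; (3|5)=-1, (3|5)=-1; (−1)^{1·0·2}·(-1)^0·(-1)^1 = -1.
v=43: a=43^0·(≡10), b=43^1·(≡16) mod 43; (10|43)=+1, (16|43)=+1; (−1)^{0·1·21}·(+1)^1·(+1)^0 = +1.
v=47: a=47^1·(≡35), b=47^0·(≡15) mod 47; (35|47)=-1, (15|47)=-1; (−1)^{1·0·23}·(-1)^0·(-1)^1 = -1.
Ram(2664665, 43) = {5, 23, 29, 47}; no ℚ_5-point on the conic.

[5, 23, 29, 47]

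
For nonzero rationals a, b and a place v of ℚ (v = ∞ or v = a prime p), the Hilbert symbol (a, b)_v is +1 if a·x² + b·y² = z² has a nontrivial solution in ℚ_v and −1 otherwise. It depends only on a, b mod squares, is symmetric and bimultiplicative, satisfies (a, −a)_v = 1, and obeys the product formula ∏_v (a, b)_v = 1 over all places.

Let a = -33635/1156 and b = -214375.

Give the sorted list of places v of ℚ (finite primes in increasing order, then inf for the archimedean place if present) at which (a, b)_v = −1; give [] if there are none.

(a, b) ≡ (-35, -7) mod (ℚ^×)²; places V = {2, 5, 7, 17, 31, ∞}.
(a,b)_∞: sgn(-35)=−, sgn(-7)=−, so -1.
(a,b)_31: α=2, u≡3; β=0, v≡21 (mod 31); (3|31)=-1, (21|31)=-1; sign (−1)^0·-1^0·-1^2 = +1.
(a,b)_17: α=-2, u≡2; β=0, v≡12 (mod 17); (2|17)=+1, (12|17)=-1; sign (−1)^0·+1^0·-1^-2 = +1.
(a,b)_5: α=1, u≡3; β=4, v≡2 (mod 5); (3|5)=-1, (2|5)=-1; sign (−1)^0·-1^4·-1^1 = -1.
(a,b)_2: α=-2, β=0; u≡5, v≡1 (mod 8); ε(u)ε(v)=0·0, αω(v)=-2·0, βω(u)=0·1; sum ≡ 0  ⇒  +1.
(a,b)_7: α=1, u≡4; β=3, v≡5 (mod 7); (4|7)=+1, (5|7)=-1; sign (−1)^1·+1^3·-1^1 = +1.
|Ram(-35, -7)| = 2, even; anisotropic at {5, ∞}.

[5, inf]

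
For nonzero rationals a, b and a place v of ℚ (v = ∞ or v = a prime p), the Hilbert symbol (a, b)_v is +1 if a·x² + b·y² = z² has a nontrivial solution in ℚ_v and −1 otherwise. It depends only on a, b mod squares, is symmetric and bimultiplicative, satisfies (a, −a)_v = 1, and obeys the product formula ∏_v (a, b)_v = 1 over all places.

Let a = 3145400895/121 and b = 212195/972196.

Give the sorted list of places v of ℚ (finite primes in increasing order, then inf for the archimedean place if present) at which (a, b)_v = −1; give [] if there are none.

[2, 3]

(a, b) ≡ (64191855, 155) mod (ℚ^×)²; places V = {2, 3, 5, 7, 11, 13, 17, 29, 31, 37, 41, ∞}.
(a,b)_37: α=1, u≡19; β=2, v≡25 (mod 37); (19|37)=-1, (25|37)=+1; sign (−1)^0·-1^2·+1^1 = +1.
(a,b)_2: α=0, β=-2; u≡7, v≡3 (mod 8); ε(u)ε(v)=1·1, αω(v)=0·1, βω(u)=-2·0; sum ≡ 1  ⇒  -1.
(a,b)_3: α=1, u≡1; β=0, v≡2 (mod 3); (1|3)=+1, (2|3)=-1; sign (−1)^0·+1^0·-1^1 = -1.
(a,b)_11: α=-2, u≡10; β=0, v≡1 (mod 11); (10|11)=-1, (1|11)=+1; sign (−1)^0·-1^0·+1^-2 = +1.
(a,b)_41: α=1, u≡7; β=0, v≡5 (mod 41); (7|41)=-1, (5|41)=+1; sign (−1)^0·-1^0·+1^1 = +1.
(a,b)_5: α=1, u≡4; β=1, v≡4 (mod 5); (4|5)=+1, (4|5)=+1; sign (−1)^0·+1^1·+1^1 = +1.
(a,b)_17: α=0, u≡9; β=-2, v≡8 (mod 17); (9|17)=+1, (8|17)=+1; sign (−1)^0·+1^-2·+1^0 = +1.
(a,b)_29: α=0, u≡28; β=-2, v≡14 (mod 29); (28|29)=+1, (14|29)=-1; sign (−1)^0·+1^-2·-1^0 = +1.
(a,b)_∞: sgn(64191855)=+, sgn(155)=+, so +1.
(a,b)_31: α=1, u≡12; β=1, v≡5 (mod 31); (12|31)=-1, (5|31)=+1; sign (−1)^1·-1^1·+1^1 = +1.
(a,b)_13: α=1, u≡2; β=0, v≡12 (mod 13); (2|13)=-1, (12|13)=+1; sign (−1)^0·-1^0·+1^1 = +1.
(a,b)_7: α=3, u≡3; β=0, v≡4 (mod 7); (3|7)=-1, (4|7)=+1; sign (−1)^0·-1^0·+1^3 = +1.
Ram(64191855, 155) = {2, 3}; no ℚ_2-point on the conic.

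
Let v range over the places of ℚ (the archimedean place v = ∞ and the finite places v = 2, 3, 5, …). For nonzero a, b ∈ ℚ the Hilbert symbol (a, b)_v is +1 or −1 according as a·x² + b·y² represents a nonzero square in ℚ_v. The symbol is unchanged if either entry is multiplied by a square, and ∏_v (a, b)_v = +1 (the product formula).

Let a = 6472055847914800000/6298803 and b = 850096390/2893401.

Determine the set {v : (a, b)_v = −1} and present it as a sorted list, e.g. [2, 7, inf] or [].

[13, 17]

Mod squares: a ≡ 5610, b ≡ 24310. Check v ∈ {∞, 2, 3, 5, 7, 11, 13, 17, 23}.
v=11: a=11^7·(≡4), b=11^3·(≡6) mod 11; (4|11)=+1, (6|11)=-1; (−1)^{7·3·5}·(+1)^3·(-1)^7 = +1.
v=7: a=7^-2·(≡3), b=7^-2·(≡6) mod 7; (3|7)=-1, (6|7)=-1; (−1)^{-2·-2·3}·(-1)^-2·(-1)^-2 = +1.
v=17: a=17^3·(≡7), b=17^3·(≡4) mod 17; (7|17)=-1, (4|17)=+1; (−1)^{3·3·8}·(-1)^3·(+1)^3 = -1.
v=5: a=5^5·(≡2), b=5^1·(≡3) mod 5; (2|5)=-1, (3|5)=-1; (−1)^{5·1·2}·(-1)^1·(-1)^5 = +1.
v=23: a=23^-2·(≡21), b=23^0·(≡14) mod 23; (21|23)=-1, (14|23)=-1; (−1)^{-2·0·11}·(-1)^0·(-1)^-2 = +1.
v=2: v_2(a)=7, v_2(b)=1; units ≡ 5, 3 (mod 8); ε·ε+αω+βω = 0·1+7·1+1·1 ≡ 0  ⇒  (a,b)_2 = +1.
v=∞: 5610 > 0 and 24310 > 0  ⇒  (a,b)_∞ = +1.
v=3: a=3^-5·(≡1), b=3^-10·(≡1) mod 3; (1|3)=+1, (1|3)=+1; (−1)^{-5·-10·1}·(+1)^-10·(+1)^-5 = +1.
v=13: a=13^2·(≡5), b=13^1·(≡7) mod 13; (5|13)=-1, (7|13)=-1; (−1)^{2·1·6}·(-1)^1·(-1)^2 = -1.
(5610, 24310 / ℚ) ramifies at {13, 17}: a division algebra.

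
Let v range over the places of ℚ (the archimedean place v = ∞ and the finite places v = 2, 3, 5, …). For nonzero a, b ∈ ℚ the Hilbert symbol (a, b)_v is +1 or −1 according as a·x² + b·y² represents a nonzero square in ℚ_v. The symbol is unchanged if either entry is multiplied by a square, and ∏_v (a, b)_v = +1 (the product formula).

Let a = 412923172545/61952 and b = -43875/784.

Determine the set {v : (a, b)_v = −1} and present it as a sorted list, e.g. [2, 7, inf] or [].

Mod squares: a ≡ 7410, b ≡ -195. Check v ∈ {∞, 2, 3, 5, 7, 11, 13, 17, 19, 23}.
v=5: a=5^1·(≡2), b=5^3·(≡1) mod 5; (2|5)=-1, (1|5)=+1; (−1)^{1·3·2}·(-1)^3·(+1)^1 = -1.
v=7: a=7^0·(≡1), b=7^-2·(≡4) mod 7; (1|7)=+1, (4|7)=+1; (−1)^{0·-2·3}·(+1)^-2·(+1)^0 = +1.
v=23: a=23^2·(≡9), b=23^0·(≡16) mod 23; (9|23)=+1, (16|23)=+1; (−1)^{2·0·11}·(+1)^0·(+1)^2 = +1.
v=3: a=3^7·(≡1), b=3^3·(≡1) mod 3; (1|3)=+1, (1|3)=+1; (−1)^{7·3·1}·(+1)^3·(+1)^7 = -1.
v=19: a=19^1·(≡3), b=19^0·(≡3) mod 19; (3|19)=-1, (3|19)=-1; (−1)^{1·0·9}·(-1)^0·(-1)^1 = -1.
v=2: v_2(a)=-9, v_2(b)=-4; units ≡ 1, 5 (mod 8); ε·ε+αω+βω = 0·0+-9·1+-4·0 ≡ 1  ⇒  (a,b)_2 = -1.
v=∞: 7410 > 0 and -195 < 0  ⇒  (a,b)_∞ = +1.
v=13: a=13^1·(≡11), b=13^1·(≡11) mod 13; (11|13)=-1, (11|13)=-1; (−1)^{1·1·6}·(-1)^1·(-1)^1 = +1.
v=11: a=11^-2·(≡8), b=11^0·(≡5) mod 11; (8|11)=-1, (5|11)=+1; (−1)^{-2·0·5}·(-1)^0·(+1)^-2 = +1.
v=17: a=17^2·(≡1), b=17^0·(≡1) mod 17; (1|17)=+1, (1|17)=+1; (−1)^{2·0·8}·(+1)^0·(+1)^2 = +1.
Ram(7410, -195) = {2, 3, 5, 19}; no ℚ_2-point on the conic.

[2, 3, 5, 19]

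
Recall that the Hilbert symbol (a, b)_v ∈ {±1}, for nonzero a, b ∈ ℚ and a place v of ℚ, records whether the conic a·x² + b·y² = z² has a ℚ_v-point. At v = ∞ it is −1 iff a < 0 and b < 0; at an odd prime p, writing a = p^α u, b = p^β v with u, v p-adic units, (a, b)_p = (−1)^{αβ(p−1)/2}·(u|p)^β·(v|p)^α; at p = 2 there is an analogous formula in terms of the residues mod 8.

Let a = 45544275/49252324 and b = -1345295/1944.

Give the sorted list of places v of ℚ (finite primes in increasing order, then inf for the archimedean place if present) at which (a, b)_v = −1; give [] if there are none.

[3, 19]

(a, b) ≡ (51, -570) mod (ℚ^×)²; places V = {2, 3, 5, 7, 11, 17, 19, 29, ∞}.
(a,b)_17: α=1, u≡5; β=2, v≡9 (mod 17); (5|17)=-1, (9|17)=+1; sign (−1)^0·-1^2·+1^1 = +1.
(a,b)_19: α=0, u≡14; β=1, v≡14 (mod 19); (14|19)=-1, (14|19)=-1; sign (−1)^0·-1^1·-1^0 = -1.
(a,b)_3: α=7, u≡2; β=-5, v≡2 (mod 3); (2|3)=-1, (2|3)=-1; sign (−1)^1·-1^-5·-1^7 = -1.
(a,b)_11: α=-4, u≡2; β=0, v≡2 (mod 11); (2|11)=-1, (2|11)=-1; sign (−1)^0·-1^0·-1^-4 = +1.
(a,b)_2: α=-2, β=-3; u≡3, v≡3 (mod 8); ε(u)ε(v)=1·1, αω(v)=-2·1, βω(u)=-3·1; sum ≡ 0  ⇒  +1.
(a,b)_∞: sgn(51)=+, sgn(-570)=−, so +1.
(a,b)_29: α=-2, u≡5; β=0, v≡15 (mod 29); (5|29)=+1, (15|29)=-1; sign (−1)^0·+1^0·-1^-2 = +1.
(a,b)_5: α=2, u≡4; β=1, v≡4 (mod 5); (4|5)=+1, (4|5)=+1; sign (−1)^0·+1^1·+1^2 = +1.
(a,b)_7: α=2, u≡4; β=2, v≡4 (mod 7); (4|7)=+1, (4|7)=+1; sign (−1)^0·+1^2·+1^2 = +1.
(51, -570 / ℚ) ramifies at {3, 19}: a division algebra.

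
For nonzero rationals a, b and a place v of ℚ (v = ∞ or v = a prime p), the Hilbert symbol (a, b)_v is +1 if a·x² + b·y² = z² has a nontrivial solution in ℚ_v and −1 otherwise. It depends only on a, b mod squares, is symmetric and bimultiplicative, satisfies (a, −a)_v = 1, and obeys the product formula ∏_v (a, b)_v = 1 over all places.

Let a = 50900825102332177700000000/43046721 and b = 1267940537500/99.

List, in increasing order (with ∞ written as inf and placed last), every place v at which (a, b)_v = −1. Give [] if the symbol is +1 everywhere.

(a, b) ≡ (17, 393965) mod (ℚ^×)²; places V = {2, 3, 5, 7, 11, 13, 17, 19, 29, ∞}.
(a,b)_29: α=4, u≡21; β=1, v≡4 (mod 29); (21|29)=-1, (4|29)=+1; sign (−1)^0·-1^1·+1^4 = -1.
(a,b)_11: α=0, u≡8; β=-1, v≡6 (mod 11); (8|11)=-1, (6|11)=-1; sign (−1)^0·-1^-1·-1^0 = -1.
(a,b)_19: α=2, u≡7; β=1, v≡9 (mod 19); (7|19)=+1, (9|19)=+1; sign (−1)^0·+1^1·+1^2 = +1.
(a,b)_∞: sgn(17)=+, sgn(393965)=+, so +1.
(a,b)_17: α=3, u≡4; β=2, v≡3 (mod 17); (4|17)=+1, (3|17)=-1; sign (−1)^0·+1^2·-1^3 = -1.
(a,b)_7: α=4, u≡5; β=2, v≡6 (mod 7); (5|7)=-1, (6|7)=-1; sign (−1)^0·-1^2·-1^4 = +1.
(a,b)_5: α=8, u≡2; β=5, v≡3 (mod 5); (2|5)=-1, (3|5)=-1; sign (−1)^0·-1^5·-1^8 = -1.
(a,b)_13: α=2, u≡9; β=1, v≡11 (mod 13); (9|13)=+1, (11|13)=-1; sign (−1)^0·+1^1·-1^2 = +1.
(a,b)_3: α=-16, u≡2; β=-2, v≡2 (mod 3); (2|3)=-1, (2|3)=-1; sign (−1)^0·-1^-2·-1^-16 = +1.
(a,b)_2: α=8, β=2; u≡1, v≡5 (mod 8); ε(u)ε(v)=0·0, αω(v)=8·1, βω(u)=2·0; sum ≡ 0  ⇒  +1.
Ram(17, 393965) = {5, 11, 17, 29}; no ℚ_5-point on the conic.

[5, 11, 17, 29]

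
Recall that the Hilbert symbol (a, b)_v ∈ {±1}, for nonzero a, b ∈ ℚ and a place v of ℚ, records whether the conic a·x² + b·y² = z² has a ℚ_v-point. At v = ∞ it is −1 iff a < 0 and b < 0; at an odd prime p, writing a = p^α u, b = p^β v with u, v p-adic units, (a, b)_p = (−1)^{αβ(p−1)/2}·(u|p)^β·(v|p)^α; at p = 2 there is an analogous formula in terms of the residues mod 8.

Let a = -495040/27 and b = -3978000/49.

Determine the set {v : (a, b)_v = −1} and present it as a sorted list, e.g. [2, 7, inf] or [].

[2, 3, 13, inf]

(a, b) ≡ (-23205, -1105) mod (ℚ^×)²; places V = {2, 3, 5, 7, 13, 17, ∞}.
(a,b)_17: α=1, u≡12; β=1, v≡6 (mod 17); (12|17)=-1, (6|17)=-1; sign (−1)^0·-1^1·-1^1 = +1.
(a,b)_2: α=6, β=4; u≡3, v≡7 (mod 8); ε(u)ε(v)=1·1, αω(v)=6·0, βω(u)=4·1; sum ≡ 1  ⇒  -1.
(a,b)_∞: sgn(-23205)=−, sgn(-1105)=−, so -1.
(a,b)_5: α=1, u≡1; β=3, v≡4 (mod 5); (1|5)=+1, (4|5)=+1; sign (−1)^0·+1^3·+1^1 = +1.
(a,b)_13: α=1, u≡10; β=1, v≡2 (mod 13); (10|13)=+1, (2|13)=-1; sign (−1)^0·+1^1·-1^1 = -1.
(a,b)_7: α=1, u≡6; β=-2, v≡2 (mod 7); (6|7)=-1, (2|7)=+1; sign (−1)^0·-1^-2·+1^1 = +1.
(a,b)_3: α=-3, u≡2; β=2, v≡2 (mod 3); (2|3)=-1, (2|3)=-1; sign (−1)^0·-1^2·-1^-3 = -1.
(-23205, -1105 / ℚ) ramifies at {2, 3, 13, ∞}: a division algebra.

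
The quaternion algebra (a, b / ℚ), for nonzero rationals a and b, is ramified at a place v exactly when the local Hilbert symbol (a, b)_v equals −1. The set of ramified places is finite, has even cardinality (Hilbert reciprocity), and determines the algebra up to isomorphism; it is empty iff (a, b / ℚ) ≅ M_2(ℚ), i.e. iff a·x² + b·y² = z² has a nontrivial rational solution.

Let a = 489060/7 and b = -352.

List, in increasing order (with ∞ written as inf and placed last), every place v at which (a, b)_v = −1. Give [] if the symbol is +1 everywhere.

[5, 7]

Mod squares: a ≡ 95095, b ≡ -22. Check v ∈ {∞, 2, 3, 5, 7, 11, 13, 19}.
v=∞: 95095 > 0 and -22 < 0  ⇒  (a,b)_∞ = +1.
v=2: v_2(a)=2, v_2(b)=5; units ≡ 7, 5 (mod 8); ε·ε+αω+βω = 1·0+2·1+5·0 ≡ 0  ⇒  (a,b)_2 = +1.
v=7: a=7^-1·(≡5), b=7^0·(≡5) mod 7; (5|7)=-1, (5|7)=-1; (−1)^{-1·0·3}·(-1)^0·(-1)^-1 = -1.
v=13: a=13^1·(≡9), b=13^0·(≡12) mod 13; (9|13)=+1, (12|13)=+1; (−1)^{1·0·6}·(+1)^0·(+1)^1 = +1.
v=11: a=11^1·(≡6), b=11^1·(≡1) mod 11; (6|11)=-1, (1|11)=+1; (−1)^{1·1·5}·(-1)^1·(+1)^1 = +1.
v=19: a=19^1·(≡2), b=19^0·(≡9) mod 19; (2|19)=-1, (9|19)=+1; (−1)^{1·0·9}·(-1)^0·(+1)^1 = +1.
v=3: a=3^2·(≡1), b=3^0·(≡2) mod 3; (1|3)=+1, (2|3)=-1; (−1)^{2·0·1}·(+1)^0·(-1)^2 = +1.
v=5: a=5^1·(≡1), b=5^0·(≡3) mod 5; (1|5)=+1, (3|5)=-1; (−1)^{1·0·2}·(+1)^0·(-1)^1 = -1.
Ram(95095, -22) = {5, 7}; no ℚ_5-point on the conic.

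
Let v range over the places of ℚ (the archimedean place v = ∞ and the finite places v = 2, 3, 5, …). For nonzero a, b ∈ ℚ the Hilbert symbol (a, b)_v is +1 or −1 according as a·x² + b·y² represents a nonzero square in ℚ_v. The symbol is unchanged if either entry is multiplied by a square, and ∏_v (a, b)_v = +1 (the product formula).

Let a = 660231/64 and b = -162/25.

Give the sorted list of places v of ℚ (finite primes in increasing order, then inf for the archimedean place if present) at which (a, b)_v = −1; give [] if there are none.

[2, 13]

Mod squares: a ≡ 8151, b ≡ -2. Check v ∈ {∞, 2, 3, 5, 11, 13, 19}.
v=5: a=5^0·(≡4), b=5^-2·(≡3) mod 5; (4|5)=+1, (3|5)=-1; (−1)^{0·-2·2}·(+1)^-2·(-1)^0 = +1.
v=3: a=3^5·(≡2), b=3^4·(≡1) mod 3; (2|3)=-1, (1|3)=+1; (−1)^{5·4·1}·(-1)^4·(+1)^5 = +1.
v=13: a=13^1·(≡4), b=13^0·(≡6) mod 13; (4|13)=+1, (6|13)=-1; (−1)^{1·0·6}·(+1)^0·(-1)^1 = -1.
v=19: a=19^1·(≡16), b=19^0·(≡11) mod 19; (16|19)=+1, (11|19)=+1; (−1)^{1·0·9}·(+1)^0·(+1)^1 = +1.
v=∞: 8151 > 0 and -2 < 0  ⇒  (a,b)_∞ = +1.
v=2: v_2(a)=-6, v_2(b)=1; units ≡ 7, 7 (mod 8); ε·ε+αω+βω = 1·1+-6·0+1·0 ≡ 1  ⇒  (a,b)_2 = -1.
v=11: a=11^1·(≡3), b=11^0·(≡1) mod 11; (3|11)=+1, (1|11)=+1; (−1)^{1·0·5}·(+1)^0·(+1)^1 = +1.
|Ram(8151, -2)| = 2, even; anisotropic at {2, 13}.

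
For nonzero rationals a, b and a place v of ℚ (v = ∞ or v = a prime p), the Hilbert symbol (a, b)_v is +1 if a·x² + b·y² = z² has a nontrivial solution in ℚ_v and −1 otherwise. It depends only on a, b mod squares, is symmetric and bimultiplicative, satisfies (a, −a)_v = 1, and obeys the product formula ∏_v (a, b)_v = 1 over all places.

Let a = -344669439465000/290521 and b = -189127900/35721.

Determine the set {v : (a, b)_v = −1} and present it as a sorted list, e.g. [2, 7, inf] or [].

(a, b) ≡ (-26, -31) mod (ℚ^×)²; places V = {2, 3, 5, 7, 11, 13, 19, 29, 31, ∞}.
(a,b)_5: α=4, u≡1; β=2, v≡4 (mod 5); (1|5)=+1, (4|5)=+1; sign (−1)^0·+1^2·+1^4 = +1.
(a,b)_11: α=-2, u≡7; β=0, v≡7 (mod 11); (7|11)=-1, (7|11)=-1; sign (−1)^0·-1^0·-1^-2 = +1.
(a,b)_3: α=8, u≡1; β=-6, v≡2 (mod 3); (1|3)=+1, (2|3)=-1; sign (−1)^0·+1^-6·-1^8 = +1.
(a,b)_19: α=0, u≡8; β=2, v≡6 (mod 19); (8|19)=-1, (6|19)=+1; sign (−1)^0·-1^2·+1^0 = +1.
(a,b)_7: α=-4, u≡4; β=-2, v≡4 (mod 7); (4|7)=+1, (4|7)=+1; sign (−1)^0·+1^-2·+1^-4 = +1.
(a,b)_2: α=3, β=2; u≡3, v≡1 (mod 8); ε(u)ε(v)=1·0, αω(v)=3·0, βω(u)=2·1; sum ≡ 0  ⇒  +1.
(a,b)_∞: sgn(-26)=−, sgn(-31)=−, so -1.
(a,b)_13: α=1, u≡5; β=2, v≡7 (mod 13); (5|13)=-1, (7|13)=-1; sign (−1)^0·-1^2·-1^1 = -1.
(a,b)_29: α=2, u≡18; β=0, v≡3 (mod 29); (18|29)=-1, (3|29)=-1; sign (−1)^0·-1^0·-1^2 = +1.
(a,b)_31: α=2, u≡28; β=1, v≡13 (mod 31); (28|31)=+1, (13|31)=-1; sign (−1)^0·+1^1·-1^2 = +1.
(-26, -31 / ℚ) ramifies at {13, ∞}: a division algebra.

[13, inf]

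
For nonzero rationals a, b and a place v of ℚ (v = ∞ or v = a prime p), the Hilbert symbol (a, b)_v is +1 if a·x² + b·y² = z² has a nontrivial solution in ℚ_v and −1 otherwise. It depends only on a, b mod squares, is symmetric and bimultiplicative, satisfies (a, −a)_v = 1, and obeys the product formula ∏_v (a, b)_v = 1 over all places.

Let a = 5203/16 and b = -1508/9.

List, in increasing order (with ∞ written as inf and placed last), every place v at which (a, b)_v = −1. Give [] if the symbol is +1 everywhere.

[2, 29]

Mod squares: a ≡ 43, b ≡ -377. Check v ∈ {∞, 2, 3, 11, 13, 29, 43}.
v=43: a=43^1·(≡21), b=43^0·(≡14) mod 43; (21|43)=+1, (14|43)=+1; (−1)^{1·0·21}·(+1)^0·(+1)^1 = +1.
v=3: a=3^0·(≡1), b=3^-2·(≡1) mod 3; (1|3)=+1, (1|3)=+1; (−1)^{0·-2·1}·(+1)^-2·(+1)^0 = +1.
v=11: a=11^2·(≡2), b=11^0·(≡6) mod 11; (2|11)=-1, (6|11)=-1; (−1)^{2·0·5}·(-1)^0·(-1)^2 = +1.
v=∞: 43 > 0 and -377 < 0  ⇒  (a,b)_∞ = +1.
v=13: a=13^0·(≡1), b=13^1·(≡3) mod 13; (1|13)=+1, (3|13)=+1; (−1)^{0·1·6}·(+1)^1·(+1)^0 = +1.
v=29: a=29^0·(≡8), b=29^1·(≡20) mod 29; (8|29)=-1, (20|29)=+1; (−1)^{0·1·14}·(-1)^1·(+1)^0 = -1.
v=2: v_2(a)=-4, v_2(b)=2; units ≡ 3, 7 (mod 8); ε·ε+αω+βω = 1·1+-4·0+2·1 ≡ 1  ⇒  (a,b)_2 = -1.
(43, -377 / ℚ) ramifies at {2, 29}: a division algebra.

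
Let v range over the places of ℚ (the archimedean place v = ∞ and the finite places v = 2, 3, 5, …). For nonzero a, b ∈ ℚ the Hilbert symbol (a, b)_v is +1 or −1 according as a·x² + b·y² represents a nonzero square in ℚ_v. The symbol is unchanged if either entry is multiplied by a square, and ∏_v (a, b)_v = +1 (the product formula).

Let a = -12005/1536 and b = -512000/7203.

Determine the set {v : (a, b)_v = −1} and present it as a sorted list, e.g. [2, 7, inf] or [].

Mod squares: a ≡ -30, b ≡ -15. Check v ∈ {∞, 2, 3, 5, 7}.
v=∞: -30 < 0 and -15 < 0  ⇒  (a,b)_∞ = -1.
v=3: a=3^-1·(≡2), b=3^-1·(≡1) mod 3; (2|3)=-1, (1|3)=+1; (−1)^{-1·-1·1}·(-1)^-1·(+1)^-1 = +1.
v=5: a=5^1·(≡4), b=5^3·(≡3) mod 5; (4|5)=+1, (3|5)=-1; (−1)^{1·3·2}·(+1)^3·(-1)^1 = -1.
v=2: v_2(a)=-9, v_2(b)=12; units ≡ 1, 1 (mod 8); ε·ε+αω+βω = 0·0+-9·0+12·0 ≡ 0  ⇒  (a,b)_2 = +1.
v=7: a=7^4·(≡3), b=7^-4·(≡5) mod 7; (3|7)=-1, (5|7)=-1; (−1)^{4·-4·3}·(-1)^-4·(-1)^4 = +1.
Ram(-30, -15) = {5, ∞}; no ℚ_5-point on the conic.

[5, inf]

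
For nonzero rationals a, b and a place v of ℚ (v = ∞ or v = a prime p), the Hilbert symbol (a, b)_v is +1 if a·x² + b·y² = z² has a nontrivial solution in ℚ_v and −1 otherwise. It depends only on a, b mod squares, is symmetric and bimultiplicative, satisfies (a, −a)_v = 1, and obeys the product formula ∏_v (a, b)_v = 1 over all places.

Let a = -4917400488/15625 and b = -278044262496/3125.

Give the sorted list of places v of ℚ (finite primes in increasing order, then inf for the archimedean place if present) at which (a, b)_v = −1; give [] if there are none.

[2, 5, 7, inf]

Mod squares: a ≡ -858, b ≡ -30030. Check v ∈ {∞, 2, 3, 5, 7, 11, 13, 19}.
v=∞: -858 < 0 and -30030 < 0  ⇒  (a,b)_∞ = -1.
v=19: a=19^2·(≡17), b=19^0·(≡16) mod 19; (17|19)=+1, (16|19)=+1; (−1)^{2·0·9}·(+1)^0·(+1)^2 = +1.
v=7: a=7^2·(≡3), b=7^3·(≡1) mod 7; (3|7)=-1, (1|7)=+1; (−1)^{2·3·3}·(-1)^3·(+1)^2 = -1.
v=13: a=13^1·(≡4), b=13^1·(≡4) mod 13; (4|13)=+1, (4|13)=+1; (−1)^{1·1·6}·(+1)^1·(+1)^1 = +1.
v=5: a=5^-6·(≡2), b=5^-5·(≡4) mod 5; (2|5)=-1, (4|5)=+1; (−1)^{-6·-5·2}·(-1)^-5·(+1)^-6 = -1.
v=3: a=3^5·(≡2), b=3^11·(≡1) mod 3; (2|3)=-1, (1|3)=+1; (−1)^{5·11·1}·(-1)^11·(+1)^5 = +1.
v=2: v_2(a)=3, v_2(b)=5; units ≡ 3, 1 (mod 8); ε·ε+αω+βω = 1·0+3·0+5·1 ≡ 1  ⇒  (a,b)_2 = -1.
v=11: a=11^1·(≡10), b=11^1·(≡1) mod 11; (10|11)=-1, (1|11)=+1; (−1)^{1·1·5}·(-1)^1·(+1)^1 = +1.
(-858, -30030 / ℚ) ramifies at {2, 5, 7, ∞}: a division algebra.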